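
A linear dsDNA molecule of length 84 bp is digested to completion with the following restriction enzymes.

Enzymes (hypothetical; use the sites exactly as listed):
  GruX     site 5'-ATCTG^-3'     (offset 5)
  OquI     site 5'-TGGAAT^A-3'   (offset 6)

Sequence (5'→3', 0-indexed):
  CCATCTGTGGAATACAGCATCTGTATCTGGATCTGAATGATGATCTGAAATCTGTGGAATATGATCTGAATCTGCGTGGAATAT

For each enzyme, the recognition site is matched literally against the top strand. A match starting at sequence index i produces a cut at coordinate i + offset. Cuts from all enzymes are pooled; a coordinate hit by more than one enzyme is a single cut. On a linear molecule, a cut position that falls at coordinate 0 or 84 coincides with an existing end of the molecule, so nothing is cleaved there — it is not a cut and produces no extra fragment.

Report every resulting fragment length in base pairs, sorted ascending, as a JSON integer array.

Scan for sites:
  GruX (ATCTG, off=5): starts [2, 18, 24, 30, 42, 49, 63, 69] → cuts [7, 23, 29, 35, 47, 54, 68, 74]
  OquI (TGGAATA, off=6): starts [7, 54, 76] → cuts [13, 60, 82]

Pooled cuts: [7, 13, 23, 29, 35, 47, 54, 60, 68, 74, 82]

Fragment lengths:
  [0,7): 7 bp
  [7,13): 6 bp
  [13,23): 10 bp
  [23,29): 6 bp
  [29,35): 6 bp
  [35,47): 12 bp
  [47,54): 7 bp
  [54,60): 6 bp
  [60,68): 8 bp
  [68,74): 6 bp
  [74,82): 8 bp
  [82,84): 2 bp

[2,6,6,6,6,6,7,7,8,8,10,12]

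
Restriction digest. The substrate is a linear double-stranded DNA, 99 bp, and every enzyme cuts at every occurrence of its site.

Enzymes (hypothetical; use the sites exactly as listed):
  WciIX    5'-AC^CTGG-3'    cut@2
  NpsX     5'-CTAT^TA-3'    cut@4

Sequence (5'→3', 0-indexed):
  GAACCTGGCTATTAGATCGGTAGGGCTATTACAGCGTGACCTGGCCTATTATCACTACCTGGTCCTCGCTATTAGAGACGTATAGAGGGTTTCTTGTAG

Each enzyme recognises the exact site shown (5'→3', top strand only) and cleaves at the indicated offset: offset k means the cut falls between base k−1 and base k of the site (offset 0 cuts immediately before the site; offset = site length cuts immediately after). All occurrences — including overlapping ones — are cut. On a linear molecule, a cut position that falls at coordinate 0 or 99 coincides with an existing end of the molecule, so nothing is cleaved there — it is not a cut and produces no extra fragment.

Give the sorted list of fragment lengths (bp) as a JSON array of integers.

[4,8,9,9,11,14,17,27]

Site scan:
  WciIX ACCTGG/2: at [2, 38, 56] ⇒ [4, 40, 58]
  NpsX CTATTA/4: at [8, 25, 45, 68] ⇒ [12, 29, 49, 72]

Pooled cuts: [4, 12, 29, 40, 49, 58, 72]

Fragment lengths:
  [0,4): 4 bp
  [4,12): 8 bp
  [12,29): 17 bp
  [29,40): 11 bp
  [40,49): 9 bp
  [49,58): 9 bp
  [58,72): 14 bp
  [72,99): 27 bp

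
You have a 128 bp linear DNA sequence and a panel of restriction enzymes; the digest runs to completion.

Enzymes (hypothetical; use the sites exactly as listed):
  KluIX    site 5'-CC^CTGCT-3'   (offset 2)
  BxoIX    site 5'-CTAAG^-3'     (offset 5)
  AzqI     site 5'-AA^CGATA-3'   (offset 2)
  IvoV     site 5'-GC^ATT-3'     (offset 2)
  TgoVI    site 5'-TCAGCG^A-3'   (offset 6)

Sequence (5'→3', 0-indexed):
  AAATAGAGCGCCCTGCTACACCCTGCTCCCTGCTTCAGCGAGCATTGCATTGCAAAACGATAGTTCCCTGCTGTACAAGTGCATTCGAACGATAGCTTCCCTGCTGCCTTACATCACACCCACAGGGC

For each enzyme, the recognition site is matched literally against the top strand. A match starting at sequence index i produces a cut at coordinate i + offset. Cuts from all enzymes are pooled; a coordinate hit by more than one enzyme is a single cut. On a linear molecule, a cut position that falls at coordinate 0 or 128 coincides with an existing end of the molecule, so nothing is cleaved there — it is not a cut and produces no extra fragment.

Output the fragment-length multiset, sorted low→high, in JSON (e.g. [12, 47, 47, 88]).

Scan for sites:
  KluIX (CCCTGCT, off=2): starts [10, 20, 27, 65, 98] → cuts [12, 22, 29, 67, 100]
  BxoIX (CTAAG, off=5): no sites
  AzqI (AACGATA, off=2): starts [55, 87] → cuts [57, 89]
  IvoV (GCATT, off=2): starts [41, 46, 80] → cuts [43, 48, 82]
  TgoVI (TCAGCGA, off=6): starts [34] → cuts [40]

Pooled cuts: [12, 22, 29, 40, 43, 48, 57, 67, 82, 89, 100]

Fragments:
  [0,12): 12 bp
  [12,22): 10 bp
  [22,29): 7 bp
  [29,40): 11 bp
  [40,43): 3 bp
  [43,48): 5 bp
  [48,57): 9 bp
  [57,67): 10 bp
  [67,82): 15 bp
  [82,89): 7 bp
  [89,100): 11 bp
  [100,128): 28 bp

[3,5,7,7,9,10,10,11,11,12,15,28]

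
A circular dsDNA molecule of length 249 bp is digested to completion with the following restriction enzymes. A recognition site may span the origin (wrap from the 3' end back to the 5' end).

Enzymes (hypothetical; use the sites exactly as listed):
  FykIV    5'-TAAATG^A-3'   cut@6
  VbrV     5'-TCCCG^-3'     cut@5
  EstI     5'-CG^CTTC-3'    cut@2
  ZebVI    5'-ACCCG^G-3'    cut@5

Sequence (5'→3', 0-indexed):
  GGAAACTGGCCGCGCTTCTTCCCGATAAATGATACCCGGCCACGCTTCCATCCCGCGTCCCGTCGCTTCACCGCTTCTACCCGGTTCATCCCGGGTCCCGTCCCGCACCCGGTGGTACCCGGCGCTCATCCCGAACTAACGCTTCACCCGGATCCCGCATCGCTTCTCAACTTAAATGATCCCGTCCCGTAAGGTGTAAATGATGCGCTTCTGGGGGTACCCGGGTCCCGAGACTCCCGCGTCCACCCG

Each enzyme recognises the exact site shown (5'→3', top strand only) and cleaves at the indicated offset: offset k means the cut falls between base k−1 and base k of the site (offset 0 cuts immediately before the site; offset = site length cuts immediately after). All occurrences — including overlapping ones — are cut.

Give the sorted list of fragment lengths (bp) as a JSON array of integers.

Site scan:
  FykIV (TAAATGA, off=6): starts [25, 172, 196] → cuts [31, 178, 202]
  VbrV (TCCCG, off=5): starts [19, 50, 57, 88, 95, 100, 128, 152, 179, 184, 225, 234] → cuts [24, 55, 62, 93, 100, 105, 133, 157, 184, 189, 230, 239]
  EstI (CGCTTC, off=2): starts [12, 42, 63, 71, 139, 160, 205] → cuts [14, 44, 65, 73, 141, 162, 207]
  ZebVI (ACCCGG, off=5): starts [33, 78, 106, 116, 145, 218, 244] → cuts [0, 38, 83, 111, 121, 150, 223]

All cut coordinates (distinct, sorted): [0, 14, 24, 31, 38, 44, 55, 62, 65, 73, 83, 93, 100, 105, 111, 121, 133, 141, 150, 157, 162, 178, 184, 189, 202, 207, 223, 230, 239]

Fragments:
  0→14: 14 bp
  14→24: 10 bp
  24→31: 7 bp
  31→38: 7 bp
  38→44: 6 bp
  44→55: 11 bp
  55→62: 7 bp
  62→65: 3 bp
  65→73: 8 bp
  73→83: 10 bp
  83→93: 10 bp
  93→100: 7 bp
  100→105: 5 bp
  105→111: 6 bp
  111→121: 10 bp
  121→133: 12 bp
  133→141: 8 bp
  141→150: 9 bp
  150→157: 7 bp
  157→162: 5 bp
  162→178: 16 bp
  178→184: 6 bp
  184→189: 5 bp
  189→202: 13 bp
  202→207: 5 bp
  207→223: 16 bp
  223→230: 7 bp
  230→239: 9 bp
  239→0 (wrap): 249-239+0 = 10 bp

[3,5,5,5,5,6,6,6,7,7,7,7,7,7,8,8,9,9,10,10,10,10,10,11,12,13,14,16,16]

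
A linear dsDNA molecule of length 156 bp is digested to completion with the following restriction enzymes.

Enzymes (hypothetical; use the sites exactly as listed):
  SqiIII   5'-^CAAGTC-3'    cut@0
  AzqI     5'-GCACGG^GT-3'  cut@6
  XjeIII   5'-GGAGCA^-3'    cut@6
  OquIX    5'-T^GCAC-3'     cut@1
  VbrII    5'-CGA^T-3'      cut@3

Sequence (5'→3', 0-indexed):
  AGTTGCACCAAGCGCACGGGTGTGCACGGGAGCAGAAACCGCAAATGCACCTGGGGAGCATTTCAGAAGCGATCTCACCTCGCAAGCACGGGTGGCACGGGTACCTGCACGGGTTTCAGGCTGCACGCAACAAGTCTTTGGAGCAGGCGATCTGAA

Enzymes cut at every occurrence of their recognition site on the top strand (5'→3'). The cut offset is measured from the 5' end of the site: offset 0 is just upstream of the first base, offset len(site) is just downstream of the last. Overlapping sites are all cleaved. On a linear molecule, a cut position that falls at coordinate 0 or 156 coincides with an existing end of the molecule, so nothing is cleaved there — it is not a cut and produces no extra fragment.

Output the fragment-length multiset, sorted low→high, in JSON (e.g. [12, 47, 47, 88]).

[4,4,5,6,6,6,8,9,10,11,12,12,14,15,15,19]

Site scan:
  SqiIII (CAAGTC, off=0): starts [130] → cuts [130]
  AzqI (GCACGGGT, off=6): starts [13, 85, 94, 106] → cuts [19, 91, 100, 112]
  XjeIII (GGAGCA, off=6): starts [28, 54, 139] → cuts [34, 60, 145]
  OquIX (TGCAC, off=1): starts [3, 22, 45, 105, 121] → cuts [4, 23, 46, 106, 122]
  VbrII (CGAT, off=3): starts [69, 147] → cuts [72, 150]

All cut coordinates (distinct, sorted): [4, 19, 23, 34, 46, 60, 72, 91, 100, 106, 112, 122, 130, 145, 150]

Fragments:
  [0,4): 4 bp
  [4,19): 15 bp
  [19,23): 4 bp
  [23,34): 11 bp
  [34,46): 12 bp
  [46,60): 14 bp
  [60,72): 12 bp
  [72,91): 19 bp
  [91,100): 9 bp
  [100,106): 6 bp
  [106,112): 6 bp
  [112,122): 10 bp
  [122,130): 8 bp
  [130,145): 15 bp
  [145,150): 5 bp
  [150,156): 6 bp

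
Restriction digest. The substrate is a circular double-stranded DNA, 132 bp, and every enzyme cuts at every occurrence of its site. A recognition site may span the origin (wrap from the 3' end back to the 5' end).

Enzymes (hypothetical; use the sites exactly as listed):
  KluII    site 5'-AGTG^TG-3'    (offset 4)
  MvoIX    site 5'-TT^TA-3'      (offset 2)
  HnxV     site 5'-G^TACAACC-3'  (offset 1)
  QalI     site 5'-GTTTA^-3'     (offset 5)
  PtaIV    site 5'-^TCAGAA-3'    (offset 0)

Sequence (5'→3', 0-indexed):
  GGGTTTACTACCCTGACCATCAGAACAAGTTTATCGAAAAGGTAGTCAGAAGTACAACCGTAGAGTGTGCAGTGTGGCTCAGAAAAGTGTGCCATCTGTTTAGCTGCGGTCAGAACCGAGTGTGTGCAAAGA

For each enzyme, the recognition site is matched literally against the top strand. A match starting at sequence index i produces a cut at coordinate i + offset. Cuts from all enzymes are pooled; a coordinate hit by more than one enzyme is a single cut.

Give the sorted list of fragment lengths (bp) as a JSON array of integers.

Scan for sites:
  KluII (AGTGTG, off=4): starts [63, 70, 85, 118] → cuts [67, 74, 89, 122]
  MvoIX (TTTA, off=2): starts [3, 29, 98] → cuts [5, 31, 100]
  HnxV (GTACAACC, off=1): starts [51] → cuts [52]
  QalI (GTTTA, off=5): starts [2, 28, 97] → cuts [7, 33, 102]
  PtaIV (TCAGAA, off=0): starts [19, 45, 78, 109] → cuts [19, 45, 78, 109]

Pooled cuts: [5, 7, 19, 31, 33, 45, 52, 67, 74, 78, 89, 100, 102, 109, 122]

Fragment lengths:
  5→7: 2 bp
  7→19: 12 bp
  19→31: 12 bp
  31→33: 2 bp
  33→45: 12 bp
  45→52: 7 bp
  52→67: 15 bp
  67→74: 7 bp
  74→78: 4 bp
  78→89: 11 bp
  89→100: 11 bp
  100→102: 2 bp
  102→109: 7 bp
  109→122: 13 bp
  122→5 (wrap): 132-122+5 = 15 bp

[2,2,2,4,7,7,7,11,11,12,12,12,13,15,15]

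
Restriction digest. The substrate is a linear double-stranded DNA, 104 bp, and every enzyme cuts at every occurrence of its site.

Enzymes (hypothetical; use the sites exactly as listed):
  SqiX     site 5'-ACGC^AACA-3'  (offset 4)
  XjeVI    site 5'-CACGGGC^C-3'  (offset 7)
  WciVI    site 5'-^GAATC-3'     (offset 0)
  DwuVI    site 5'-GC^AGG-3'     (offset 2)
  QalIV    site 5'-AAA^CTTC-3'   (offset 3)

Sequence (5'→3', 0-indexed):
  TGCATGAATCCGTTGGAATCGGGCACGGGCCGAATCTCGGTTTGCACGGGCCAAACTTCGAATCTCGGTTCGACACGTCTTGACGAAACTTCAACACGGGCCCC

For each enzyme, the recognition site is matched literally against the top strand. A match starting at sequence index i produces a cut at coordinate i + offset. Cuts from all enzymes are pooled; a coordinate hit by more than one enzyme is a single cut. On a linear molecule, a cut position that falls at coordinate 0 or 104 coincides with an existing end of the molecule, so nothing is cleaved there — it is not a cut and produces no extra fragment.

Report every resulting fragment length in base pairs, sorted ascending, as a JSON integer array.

[1,3,4,4,5,10,13,15,20,29]

Site scan:
  SqiX (ACGCAACA, off=4): no sites
  XjeVI CACGGGCC/7: at [23, 44, 94] ⇒ [30, 51, 101]
  WciVI GAATC/0: at [5, 15, 31, 59] ⇒ [5, 15, 31, 59]
  DwuVI (GCAGG, off=2): no sites
  QalIV AAACTTC/3: at [52, 85] ⇒ [55, 88]

Pooled cuts: [5, 15, 30, 31, 51, 55, 59, 88, 101]

Fragments:
  [0,5): 5 bp
  [5,15): 10 bp
  [15,30): 15 bp
  [30,31): 1 bp
  [31,51): 20 bp
  [51,55): 4 bp
  [55,59): 4 bp
  [59,88): 29 bp
  [88,101): 13 bp
  [101,104): 3 bp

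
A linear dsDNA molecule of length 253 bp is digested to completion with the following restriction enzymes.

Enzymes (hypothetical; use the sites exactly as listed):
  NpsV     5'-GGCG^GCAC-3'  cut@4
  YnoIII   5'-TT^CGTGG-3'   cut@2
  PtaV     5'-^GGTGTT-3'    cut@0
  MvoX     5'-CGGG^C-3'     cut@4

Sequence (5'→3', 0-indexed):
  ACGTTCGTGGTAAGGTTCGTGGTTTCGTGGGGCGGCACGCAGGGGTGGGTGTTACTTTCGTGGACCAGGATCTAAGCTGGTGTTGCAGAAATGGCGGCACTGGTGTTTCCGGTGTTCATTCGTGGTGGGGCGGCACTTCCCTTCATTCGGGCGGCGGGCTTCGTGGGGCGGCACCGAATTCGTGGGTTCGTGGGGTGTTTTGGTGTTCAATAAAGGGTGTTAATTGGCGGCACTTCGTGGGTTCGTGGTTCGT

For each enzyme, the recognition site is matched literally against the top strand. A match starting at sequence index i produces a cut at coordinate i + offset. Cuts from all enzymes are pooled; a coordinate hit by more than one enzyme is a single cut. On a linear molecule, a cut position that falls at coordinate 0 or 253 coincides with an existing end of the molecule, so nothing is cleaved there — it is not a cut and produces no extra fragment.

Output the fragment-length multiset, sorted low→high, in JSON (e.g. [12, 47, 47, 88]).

[3,5,5,5,6,7,8,8,8,8,9,9,9,10,10,10,11,12,12,13,14,14,18,19,20]

Site scan:
  NpsV (GGCGGCAC, off=4): starts [30, 92, 128, 166, 225] → cuts [34, 96, 132, 170, 229]
  YnoIII (TTCGTGG, off=2): starts [3, 15, 23, 56, 118, 159, 178, 186, 233, 241] → cuts [5, 17, 25, 58, 120, 161, 180, 188, 235, 243]
  PtaV (GGTGTT, off=0): starts [47, 78, 101, 110, 193, 201, 215] → cuts [47, 78, 101, 110, 193, 201, 215]
  MvoX (CGGGC, off=4): starts [147, 154] → cuts [151, 158]

Pooled cuts: [5, 17, 25, 34, 47, 58, 78, 96, 101, 110, 120, 132, 151, 158, 161, 170, 180, 188, 193, 201, 215, 229, 235, 243]

Fragments:
  [0,5): 5 bp
  [5,17): 12 bp
  [17,25): 8 bp
  [25,34): 9 bp
  [34,47): 13 bp
  [47,58): 11 bp
  [58,78): 20 bp
  [78,96): 18 bp
  [96,101): 5 bp
  [101,110): 9 bp
  [110,120): 10 bp
  [120,132): 12 bp
  [132,151): 19 bp
  [151,158): 7 bp
  [158,161): 3 bp
  [161,170): 9 bp
  [170,180): 10 bp
  [180,188): 8 bp
  [188,193): 5 bp
  [193,201): 8 bp
  [201,215): 14 bp
  [215,229): 14 bp
  [229,235): 6 bp
  [235,243): 8 bp
  [243,253): 10 bp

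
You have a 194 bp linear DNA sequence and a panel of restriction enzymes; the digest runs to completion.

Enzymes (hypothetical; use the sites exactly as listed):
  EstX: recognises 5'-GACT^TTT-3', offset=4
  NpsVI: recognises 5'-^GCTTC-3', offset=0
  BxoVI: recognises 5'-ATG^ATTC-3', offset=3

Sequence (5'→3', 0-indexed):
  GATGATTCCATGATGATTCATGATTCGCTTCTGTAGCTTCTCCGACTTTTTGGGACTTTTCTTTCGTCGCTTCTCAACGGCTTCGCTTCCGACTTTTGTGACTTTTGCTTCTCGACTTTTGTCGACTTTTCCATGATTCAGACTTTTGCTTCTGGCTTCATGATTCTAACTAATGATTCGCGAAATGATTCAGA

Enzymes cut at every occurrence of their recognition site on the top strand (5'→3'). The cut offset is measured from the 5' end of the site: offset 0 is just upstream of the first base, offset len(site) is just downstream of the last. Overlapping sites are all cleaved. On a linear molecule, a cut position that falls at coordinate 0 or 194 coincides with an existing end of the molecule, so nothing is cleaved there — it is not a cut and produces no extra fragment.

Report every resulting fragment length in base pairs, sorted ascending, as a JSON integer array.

Site scan:
  EstX GACTTTT/4: at [43, 53, 90, 99, 113, 123, 140] ⇒ [47, 57, 94, 103, 117, 127, 144]
  NpsVI GCTTC/0: at [26, 35, 68, 79, 84, 106, 147, 154] ⇒ [26, 35, 68, 79, 84, 106, 147, 154]
  BxoVI ATGATTC/3: at [1, 12, 19, 132, 159, 172, 184] ⇒ [4, 15, 22, 135, 162, 175, 187]

All cut coordinates (distinct, sorted): [4, 15, 22, 26, 35, 47, 57, 68, 79, 84, 94, 103, 106, 117, 127, 135, 144, 147, 154, 162, 175, 187]

Fragments:
  [0,4): 4 bp
  [4,15): 11 bp
  [15,22): 7 bp
  [22,26): 4 bp
  [26,35): 9 bp
  [35,47): 12 bp
  [47,57): 10 bp
  [57,68): 11 bp
  [68,79): 11 bp
  [79,84): 5 bp
  [84,94): 10 bp
  [94,103): 9 bp
  [103,106): 3 bp
  [106,117): 11 bp
  [117,127): 10 bp
  [127,135): 8 bp
  [135,144): 9 bp
  [144,147): 3 bp
  [147,154): 7 bp
  [154,162): 8 bp
  [162,175): 13 bp
  [175,187): 12 bp
  [187,194): 7 bp

[3,3,4,4,5,7,7,7,8,8,9,9,9,10,10,10,11,11,11,11,12,12,13]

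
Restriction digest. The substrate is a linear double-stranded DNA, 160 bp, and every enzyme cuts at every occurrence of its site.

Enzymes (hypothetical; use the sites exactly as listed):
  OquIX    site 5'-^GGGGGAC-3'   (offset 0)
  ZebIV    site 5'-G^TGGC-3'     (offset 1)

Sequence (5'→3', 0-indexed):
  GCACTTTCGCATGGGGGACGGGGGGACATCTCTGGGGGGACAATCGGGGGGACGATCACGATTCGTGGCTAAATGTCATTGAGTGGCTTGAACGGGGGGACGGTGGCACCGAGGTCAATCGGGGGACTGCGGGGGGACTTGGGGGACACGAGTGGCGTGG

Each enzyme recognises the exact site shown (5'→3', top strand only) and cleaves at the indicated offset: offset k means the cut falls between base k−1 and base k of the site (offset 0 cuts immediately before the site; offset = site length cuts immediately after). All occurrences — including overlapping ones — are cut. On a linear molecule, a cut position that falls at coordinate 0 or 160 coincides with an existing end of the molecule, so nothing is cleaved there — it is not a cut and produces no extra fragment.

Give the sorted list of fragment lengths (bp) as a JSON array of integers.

Per-enzyme occurrences:
  OquIX GGGGGAC/0: at [12, 20, 34, 46, 94, 120, 131, 140] ⇒ [12, 20, 34, 46, 94, 120, 131, 140]
  ZebIV GTGGC/1: at [64, 82, 102, 151] ⇒ [65, 83, 103, 152]

Pooled cuts: [12, 20, 34, 46, 65, 83, 94, 103, 120, 131, 140, 152]

Fragments:
  [0,12): 12 bp
  [12,20): 8 bp
  [20,34): 14 bp
  [34,46): 12 bp
  [46,65): 19 bp
  [65,83): 18 bp
  [83,94): 11 bp
  [94,103): 9 bp
  [103,120): 17 bp
  [120,131): 11 bp
  [131,140): 9 bp
  [140,152): 12 bp
  [152,160): 8 bp

[8,8,9,9,11,11,12,12,12,14,17,18,19]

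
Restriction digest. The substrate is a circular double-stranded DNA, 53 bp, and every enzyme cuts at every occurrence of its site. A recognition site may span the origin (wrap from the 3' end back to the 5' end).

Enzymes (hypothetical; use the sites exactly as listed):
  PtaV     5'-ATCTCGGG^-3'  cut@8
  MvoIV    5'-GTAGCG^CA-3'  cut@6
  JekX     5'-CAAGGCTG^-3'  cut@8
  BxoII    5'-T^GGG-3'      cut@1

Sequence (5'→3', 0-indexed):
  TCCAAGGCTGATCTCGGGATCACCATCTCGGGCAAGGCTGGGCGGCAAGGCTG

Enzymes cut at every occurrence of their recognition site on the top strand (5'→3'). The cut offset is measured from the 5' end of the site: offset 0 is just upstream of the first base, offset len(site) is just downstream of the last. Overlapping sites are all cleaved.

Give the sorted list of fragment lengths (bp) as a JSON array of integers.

Per-enzyme occurrences:
  PtaV (ATCTCGGG, off=8): starts [10, 24] → cuts [18, 32]
  MvoIV (GTAGCGCA, off=6): no sites
  JekX (CAAGGCTG, off=8): starts [2, 32, 45] → cuts [0, 10, 40]
  BxoII (TGGG, off=1): starts [38] → cuts [39]

Pooled cuts: [0, 10, 18, 32, 39, 40]

Fragment lengths:
  0→10: 10 bp
  10→18: 8 bp
  18→32: 14 bp
  32→39: 7 bp
  39→40: 1 bp
  40→0 (wrap): 53-40+0 = 13 bp

[1,7,8,10,13,14]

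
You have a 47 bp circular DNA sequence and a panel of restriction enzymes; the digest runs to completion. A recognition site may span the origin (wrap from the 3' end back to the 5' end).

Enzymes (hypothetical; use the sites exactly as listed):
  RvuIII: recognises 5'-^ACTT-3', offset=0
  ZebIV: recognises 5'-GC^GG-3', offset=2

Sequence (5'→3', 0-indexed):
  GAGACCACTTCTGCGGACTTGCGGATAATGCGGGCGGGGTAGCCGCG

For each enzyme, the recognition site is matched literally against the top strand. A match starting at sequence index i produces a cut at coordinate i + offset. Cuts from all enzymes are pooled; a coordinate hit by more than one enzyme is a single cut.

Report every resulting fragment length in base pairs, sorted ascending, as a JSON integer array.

[2,4,6,7,8,9,11]

Scan for sites:
  RvuIII (ACTT, off=0): starts [6, 16] → cuts [6, 16]
  ZebIV (GCGG, off=2): starts [12, 20, 29, 33, 44] → cuts [14, 22, 31, 35, 46]

Pooled cuts: [6, 14, 16, 22, 31, 35, 46]

Fragments:
  6→14: 8 bp
  14→16: 2 bp
  16→22: 6 bp
  22→31: 9 bp
  31→35: 4 bp
  35→46: 11 bp
  46→6 (wrap): 47-46+6 = 7 bp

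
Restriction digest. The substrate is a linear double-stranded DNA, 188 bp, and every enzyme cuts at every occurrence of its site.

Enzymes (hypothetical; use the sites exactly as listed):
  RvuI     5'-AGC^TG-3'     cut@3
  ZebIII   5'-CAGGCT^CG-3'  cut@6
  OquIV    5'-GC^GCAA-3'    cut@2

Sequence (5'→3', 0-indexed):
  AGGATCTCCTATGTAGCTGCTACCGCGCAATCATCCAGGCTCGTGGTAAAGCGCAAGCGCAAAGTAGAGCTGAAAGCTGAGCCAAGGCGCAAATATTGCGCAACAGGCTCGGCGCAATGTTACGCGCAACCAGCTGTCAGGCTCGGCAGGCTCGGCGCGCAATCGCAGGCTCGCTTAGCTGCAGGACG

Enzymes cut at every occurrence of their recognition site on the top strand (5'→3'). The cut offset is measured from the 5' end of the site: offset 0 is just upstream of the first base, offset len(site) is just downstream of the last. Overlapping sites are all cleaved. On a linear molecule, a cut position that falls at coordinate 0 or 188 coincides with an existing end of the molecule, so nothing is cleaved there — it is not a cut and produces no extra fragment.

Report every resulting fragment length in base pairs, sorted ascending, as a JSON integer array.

Site scan:
  RvuI AGCTG/3: at [14, 67, 74, 131, 176] ⇒ [17, 70, 77, 134, 179]
  ZebIII CAGGCTCG/6: at [35, 103, 137, 146, 165] ⇒ [41, 109, 143, 152, 171]
  OquIV GCGCAA/2: at [24, 50, 56, 86, 97, 111, 123, 156] ⇒ [26, 52, 58, 88, 99, 113, 125, 158]

Pooled cuts: [17, 26, 41, 52, 58, 70, 77, 88, 99, 109, 113, 125, 134, 143, 152, 158, 171, 179]

Fragments:
  [0,17): 17 bp
  [17,26): 9 bp
  [26,41): 15 bp
  [41,52): 11 bp
  [52,58): 6 bp
  [58,70): 12 bp
  [70,77): 7 bp
  [77,88): 11 bp
  [88,99): 11 bp
  [99,109): 10 bp
  [109,113): 4 bp
  [113,125): 12 bp
  [125,134): 9 bp
  [134,143): 9 bp
  [143,152): 9 bp
  [152,158): 6 bp
  [158,171): 13 bp
  [171,179): 8 bp
  [179,188): 9 bp

[4,6,6,7,8,9,9,9,9,9,10,11,11,11,12,12,13,15,17]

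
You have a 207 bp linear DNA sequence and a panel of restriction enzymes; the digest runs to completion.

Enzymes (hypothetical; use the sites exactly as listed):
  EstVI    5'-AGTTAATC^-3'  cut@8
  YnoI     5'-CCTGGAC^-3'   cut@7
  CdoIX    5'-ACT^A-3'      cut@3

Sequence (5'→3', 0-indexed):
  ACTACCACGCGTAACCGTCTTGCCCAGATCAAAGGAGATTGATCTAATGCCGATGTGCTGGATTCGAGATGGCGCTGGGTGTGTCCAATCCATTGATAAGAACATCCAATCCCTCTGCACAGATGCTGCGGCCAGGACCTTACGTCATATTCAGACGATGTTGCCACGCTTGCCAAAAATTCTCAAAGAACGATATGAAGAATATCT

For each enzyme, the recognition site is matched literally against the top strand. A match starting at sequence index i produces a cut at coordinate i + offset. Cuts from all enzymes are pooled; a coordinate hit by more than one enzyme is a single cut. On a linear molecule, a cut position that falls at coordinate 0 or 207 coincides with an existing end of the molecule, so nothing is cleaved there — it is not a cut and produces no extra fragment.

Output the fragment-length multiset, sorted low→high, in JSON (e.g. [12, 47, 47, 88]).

[3,204]

Site scan:
  EstVI (AGTTAATC, off=8): no sites
  YnoI (CCTGGAC, off=7): no sites
  CdoIX ACTA/3: at [0] ⇒ [3]

Pooled cuts: [3]

Fragments:
  [0,3): 3 bp
  [3,207): 204 bp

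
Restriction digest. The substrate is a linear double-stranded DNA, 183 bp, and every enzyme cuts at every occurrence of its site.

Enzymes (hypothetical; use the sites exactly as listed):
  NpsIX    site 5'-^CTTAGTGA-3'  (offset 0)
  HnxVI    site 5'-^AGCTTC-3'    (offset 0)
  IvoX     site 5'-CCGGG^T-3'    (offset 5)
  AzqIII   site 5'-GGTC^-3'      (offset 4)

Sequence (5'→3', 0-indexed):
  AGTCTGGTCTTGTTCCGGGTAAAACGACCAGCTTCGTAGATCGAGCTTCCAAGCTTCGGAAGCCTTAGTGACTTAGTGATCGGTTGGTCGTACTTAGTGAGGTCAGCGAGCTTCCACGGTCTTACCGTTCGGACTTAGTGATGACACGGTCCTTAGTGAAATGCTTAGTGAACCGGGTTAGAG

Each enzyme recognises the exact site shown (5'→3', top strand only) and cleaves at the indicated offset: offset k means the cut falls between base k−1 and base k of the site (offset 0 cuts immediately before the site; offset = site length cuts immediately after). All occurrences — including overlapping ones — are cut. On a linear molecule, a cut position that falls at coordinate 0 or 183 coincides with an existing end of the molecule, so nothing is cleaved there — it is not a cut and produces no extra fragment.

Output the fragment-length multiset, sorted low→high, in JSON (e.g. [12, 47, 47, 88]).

Scan for sites:
  NpsIX CTTAGTGA/0: at [63, 71, 92, 133, 151, 163] ⇒ [63, 71, 92, 133, 151, 163]
  HnxVI AGCTTC/0: at [29, 43, 51, 108] ⇒ [29, 43, 51, 108]
  IvoX CCGGGT/5: at [14, 172] ⇒ [19, 177]
  AzqIII GGTC/4: at [5, 85, 100, 117, 147] ⇒ [9, 89, 104, 121, 151]

Pooled cuts: [9, 19, 29, 43, 51, 63, 71, 89, 92, 104, 108, 121, 133, 151, 163, 177]

Fragments:
  [0,9): 9 bp
  [9,19): 10 bp
  [19,29): 10 bp
  [29,43): 14 bp
  [43,51): 8 bp
  [51,63): 12 bp
  [63,71): 8 bp
  [71,89): 18 bp
  [89,92): 3 bp
  [92,104): 12 bp
  [104,108): 4 bp
  [108,121): 13 bp
  [121,133): 12 bp
  [133,151): 18 bp
  [151,163): 12 bp
  [163,177): 14 bp
  [177,183): 6 bp

[3,4,6,8,8,9,10,10,12,12,12,12,13,14,14,18,18]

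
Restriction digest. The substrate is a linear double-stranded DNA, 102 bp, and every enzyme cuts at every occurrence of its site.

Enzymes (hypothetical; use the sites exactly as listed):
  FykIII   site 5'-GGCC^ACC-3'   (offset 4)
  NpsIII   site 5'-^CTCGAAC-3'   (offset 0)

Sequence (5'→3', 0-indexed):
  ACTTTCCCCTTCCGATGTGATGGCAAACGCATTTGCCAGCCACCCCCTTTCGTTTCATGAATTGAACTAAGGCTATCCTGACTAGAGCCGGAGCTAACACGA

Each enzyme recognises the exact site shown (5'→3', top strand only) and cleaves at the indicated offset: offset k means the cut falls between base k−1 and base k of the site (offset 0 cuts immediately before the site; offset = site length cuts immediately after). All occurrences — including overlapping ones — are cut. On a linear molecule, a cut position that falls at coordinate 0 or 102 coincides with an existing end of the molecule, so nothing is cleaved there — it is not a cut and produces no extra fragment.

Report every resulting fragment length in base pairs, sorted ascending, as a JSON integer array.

Site scan:
  FykIII (GGCCACC, off=4): no sites
  NpsIII (CTCGAAC, off=0): no sites

All cut coordinates (distinct, sorted): ∅

Fragment lengths:
  no cuts → one linear fragment of 102 bp

[102]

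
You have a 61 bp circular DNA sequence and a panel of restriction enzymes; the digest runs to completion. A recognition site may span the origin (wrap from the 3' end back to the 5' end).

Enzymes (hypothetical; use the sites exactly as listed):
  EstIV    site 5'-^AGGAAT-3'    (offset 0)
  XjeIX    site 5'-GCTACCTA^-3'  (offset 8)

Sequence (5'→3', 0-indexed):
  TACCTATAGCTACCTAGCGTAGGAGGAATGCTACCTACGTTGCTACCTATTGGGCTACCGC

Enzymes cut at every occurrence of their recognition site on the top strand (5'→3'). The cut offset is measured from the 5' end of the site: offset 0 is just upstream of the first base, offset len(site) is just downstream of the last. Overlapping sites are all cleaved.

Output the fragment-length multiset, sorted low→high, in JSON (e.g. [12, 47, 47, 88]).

[7,10,12,14,18]

Scan for sites:
  EstIV (AGGAAT, off=0): starts [23] → cuts [23]
  XjeIX (GCTACCTA, off=8): starts [8, 29, 41, 59] → cuts [6, 16, 37, 49]

Pooled cuts: [6, 16, 23, 37, 49]

Fragments:
  6→16: 10 bp
  16→23: 7 bp
  23→37: 14 bp
  37→49: 12 bp
  49→6 (wrap): 61-49+6 = 18 bp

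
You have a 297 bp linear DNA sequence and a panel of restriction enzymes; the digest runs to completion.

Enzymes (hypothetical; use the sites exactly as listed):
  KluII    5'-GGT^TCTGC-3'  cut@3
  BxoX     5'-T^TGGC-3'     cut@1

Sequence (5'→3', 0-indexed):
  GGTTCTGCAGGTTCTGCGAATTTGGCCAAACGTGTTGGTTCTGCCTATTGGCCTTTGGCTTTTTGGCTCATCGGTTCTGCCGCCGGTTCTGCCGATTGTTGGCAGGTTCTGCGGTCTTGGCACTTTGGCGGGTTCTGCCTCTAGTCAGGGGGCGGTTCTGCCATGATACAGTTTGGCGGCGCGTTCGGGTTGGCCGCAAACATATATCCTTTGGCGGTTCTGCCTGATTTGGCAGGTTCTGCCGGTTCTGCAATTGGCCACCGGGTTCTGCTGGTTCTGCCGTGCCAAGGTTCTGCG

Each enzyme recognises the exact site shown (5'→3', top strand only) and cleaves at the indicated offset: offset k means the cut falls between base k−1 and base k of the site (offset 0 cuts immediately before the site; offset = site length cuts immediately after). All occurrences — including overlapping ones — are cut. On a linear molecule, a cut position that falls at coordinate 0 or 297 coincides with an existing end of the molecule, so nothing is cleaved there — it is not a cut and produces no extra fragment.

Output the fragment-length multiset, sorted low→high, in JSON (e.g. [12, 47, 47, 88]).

Scan for sites:
  KluII GGTTCTGC/3: at [0, 9, 36, 72, 84, 104, 130, 153, 215, 234, 243, 263, 272, 288] ⇒ [3, 12, 39, 75, 87, 107, 133, 156, 218, 237, 246, 266, 275, 291]
  BxoX TTGGC/1: at [21, 47, 54, 62, 98, 116, 124, 172, 189, 210, 228, 253] ⇒ [22, 48, 55, 63, 99, 117, 125, 173, 190, 211, 229, 254]

All cut coordinates (distinct, sorted): [3, 12, 22, 39, 48, 55, 63, 75, 87, 99, 107, 117, 125, 133, 156, 173, 190, 211, 218, 229, 237, 246, 254, 266, 275, 291]

Fragment lengths:
  [0,3): 3 bp
  [3,12): 9 bp
  [12,22): 10 bp
  [22,39): 17 bp
  [39,48): 9 bp
  [48,55): 7 bp
  [55,63): 8 bp
  [63,75): 12 bp
  [75,87): 12 bp
  [87,99): 12 bp
  [99,107): 8 bp
  [107,117): 10 bp
  [117,125): 8 bp
  [125,133): 8 bp
  [133,156): 23 bp
  [156,173): 17 bp
  [173,190): 17 bp
  [190,211): 21 bp
  [211,218): 7 bp
  [218,229): 11 bp
  [229,237): 8 bp
  [237,246): 9 bp
  [246,254): 8 bp
  [254,266): 12 bp
  [266,275): 9 bp
  [275,291): 16 bp
  [291,297): 6 bp

[3,6,7,7,8,8,8,8,8,8,9,9,9,9,10,10,11,12,12,12,12,16,17,17,17,21,23]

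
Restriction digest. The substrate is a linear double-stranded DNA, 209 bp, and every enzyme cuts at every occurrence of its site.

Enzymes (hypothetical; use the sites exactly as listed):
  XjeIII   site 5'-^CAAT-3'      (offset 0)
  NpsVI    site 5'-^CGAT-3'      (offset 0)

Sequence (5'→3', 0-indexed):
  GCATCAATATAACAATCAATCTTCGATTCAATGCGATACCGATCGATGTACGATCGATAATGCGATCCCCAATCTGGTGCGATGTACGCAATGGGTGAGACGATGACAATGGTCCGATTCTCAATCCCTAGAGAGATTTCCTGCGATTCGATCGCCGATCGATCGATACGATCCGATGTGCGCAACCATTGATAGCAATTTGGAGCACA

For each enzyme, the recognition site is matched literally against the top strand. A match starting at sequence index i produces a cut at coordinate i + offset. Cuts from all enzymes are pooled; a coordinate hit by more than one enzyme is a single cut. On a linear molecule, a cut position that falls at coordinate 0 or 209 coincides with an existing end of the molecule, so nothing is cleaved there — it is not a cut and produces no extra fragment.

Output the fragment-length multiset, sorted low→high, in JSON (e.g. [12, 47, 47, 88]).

[4,4,4,4,4,4,5,5,5,5,5,6,6,7,7,7,7,7,8,8,8,9,10,12,14,22,22]

Site scan:
  XjeIII (CAAT, off=0): starts [4, 12, 16, 28, 69, 88, 106, 121, 195] → cuts [4, 12, 16, 28, 69, 88, 106, 121, 195]
  NpsVI (CGAT, off=0): starts [23, 33, 39, 43, 50, 54, 62, 79, 100, 114, 143, 148, 155, 159, 163, 168, 173] → cuts [23, 33, 39, 43, 50, 54, 62, 79, 100, 114, 143, 148, 155, 159, 163, 168, 173]

Pooled cuts: [4, 12, 16, 23, 28, 33, 39, 43, 50, 54, 62, 69, 79, 88, 100, 106, 114, 121, 143, 148, 155, 159, 163, 168, 173, 195]

Fragments:
  [0,4): 4 bp
  [4,12): 8 bp
  [12,16): 4 bp
  [16,23): 7 bp
  [23,28): 5 bp
  [28,33): 5 bp
  [33,39): 6 bp
  [39,43): 4 bp
  [43,50): 7 bp
  [50,54): 4 bp
  [54,62): 8 bp
  [62,69): 7 bp
  [69,79): 10 bp
  [79,88): 9 bp
  [88,100): 12 bp
  [100,106): 6 bp
  [106,114): 8 bp
  [114,121): 7 bp
  [121,143): 22 bp
  [143,148): 5 bp
  [148,155): 7 bp
  [155,159): 4 bp
  [159,163): 4 bp
  [163,168): 5 bp
  [168,173): 5 bp
  [173,195): 22 bp
  [195,209): 14 bp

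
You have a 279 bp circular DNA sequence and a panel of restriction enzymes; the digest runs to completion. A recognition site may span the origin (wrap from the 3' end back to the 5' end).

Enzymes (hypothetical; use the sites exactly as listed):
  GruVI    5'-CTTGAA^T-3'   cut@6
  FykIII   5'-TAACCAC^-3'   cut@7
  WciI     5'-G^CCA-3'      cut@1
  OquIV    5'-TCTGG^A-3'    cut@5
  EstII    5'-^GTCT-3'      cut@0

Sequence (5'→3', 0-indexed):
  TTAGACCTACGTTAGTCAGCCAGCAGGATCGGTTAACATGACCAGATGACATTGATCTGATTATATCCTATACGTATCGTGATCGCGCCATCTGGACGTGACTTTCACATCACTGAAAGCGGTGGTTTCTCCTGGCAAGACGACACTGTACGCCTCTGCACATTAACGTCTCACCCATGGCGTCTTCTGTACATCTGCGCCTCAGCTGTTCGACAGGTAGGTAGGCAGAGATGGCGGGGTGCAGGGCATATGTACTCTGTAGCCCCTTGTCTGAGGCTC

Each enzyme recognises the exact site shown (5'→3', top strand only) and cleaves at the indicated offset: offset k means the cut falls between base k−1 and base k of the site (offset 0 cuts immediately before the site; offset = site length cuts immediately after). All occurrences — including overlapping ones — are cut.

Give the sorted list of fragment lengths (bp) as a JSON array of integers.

[8,14,30,68,72,87]

Site scan:
  GruVI (CTTGAAT, off=6): no sites
  FykIII (TAACCAC, off=7): no sites
  WciI (GCCA, off=1): starts [18, 86] → cuts [19, 87]
  OquIV (TCTGGA, off=5): starts [90] → cuts [95]
  EstII (GTCT, off=0): starts [167, 181, 268] → cuts [167, 181, 268]

Pooled cuts: [19, 87, 95, 167, 181, 268]

Fragments:
  19→87: 68 bp
  87→95: 8 bp
  95→167: 72 bp
  167→181: 14 bp
  181→268: 87 bp
  268→19 (wrap): 279-268+19 = 30 bp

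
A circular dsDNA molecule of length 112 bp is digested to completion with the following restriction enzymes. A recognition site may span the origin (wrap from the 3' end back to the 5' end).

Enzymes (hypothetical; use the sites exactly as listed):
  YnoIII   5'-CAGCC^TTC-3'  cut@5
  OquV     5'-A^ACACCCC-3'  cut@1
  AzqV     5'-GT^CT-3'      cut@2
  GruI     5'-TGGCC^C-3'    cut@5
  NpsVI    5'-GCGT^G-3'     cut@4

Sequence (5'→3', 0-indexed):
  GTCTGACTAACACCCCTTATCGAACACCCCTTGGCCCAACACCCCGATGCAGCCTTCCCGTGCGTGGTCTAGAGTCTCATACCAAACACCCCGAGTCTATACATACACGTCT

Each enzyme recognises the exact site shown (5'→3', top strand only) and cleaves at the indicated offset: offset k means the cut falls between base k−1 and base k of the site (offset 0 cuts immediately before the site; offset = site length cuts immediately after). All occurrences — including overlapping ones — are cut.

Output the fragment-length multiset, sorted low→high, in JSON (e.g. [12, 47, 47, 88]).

Per-enzyme occurrences:
  YnoIII (CAGCCTTC, off=5): starts [49] → cuts [54]
  OquV (AACACCCC, off=1): starts [8, 22, 37, 84] → cuts [9, 23, 38, 85]
  AzqV (GTCT, off=2): starts [0, 66, 73, 94, 108] → cuts [2, 68, 75, 96, 110]
  GruI (TGGCCC, off=5): starts [31] → cuts [36]
  NpsVI (GCGTG, off=4): starts [61] → cuts [65]

All cut coordinates (distinct, sorted): [2, 9, 23, 36, 38, 54, 65, 68, 75, 85, 96, 110]

Fragment lengths:
  2→9: 7 bp
  9→23: 14 bp
  23→36: 13 bp
  36→38: 2 bp
  38→54: 16 bp
  54→65: 11 bp
  65→68: 3 bp
  68→75: 7 bp
  75→85: 10 bp
  85→96: 11 bp
  96→110: 14 bp
  110→2 (wrap): 112-110+2 = 4 bp

[2,3,4,7,7,10,11,11,13,14,14,16]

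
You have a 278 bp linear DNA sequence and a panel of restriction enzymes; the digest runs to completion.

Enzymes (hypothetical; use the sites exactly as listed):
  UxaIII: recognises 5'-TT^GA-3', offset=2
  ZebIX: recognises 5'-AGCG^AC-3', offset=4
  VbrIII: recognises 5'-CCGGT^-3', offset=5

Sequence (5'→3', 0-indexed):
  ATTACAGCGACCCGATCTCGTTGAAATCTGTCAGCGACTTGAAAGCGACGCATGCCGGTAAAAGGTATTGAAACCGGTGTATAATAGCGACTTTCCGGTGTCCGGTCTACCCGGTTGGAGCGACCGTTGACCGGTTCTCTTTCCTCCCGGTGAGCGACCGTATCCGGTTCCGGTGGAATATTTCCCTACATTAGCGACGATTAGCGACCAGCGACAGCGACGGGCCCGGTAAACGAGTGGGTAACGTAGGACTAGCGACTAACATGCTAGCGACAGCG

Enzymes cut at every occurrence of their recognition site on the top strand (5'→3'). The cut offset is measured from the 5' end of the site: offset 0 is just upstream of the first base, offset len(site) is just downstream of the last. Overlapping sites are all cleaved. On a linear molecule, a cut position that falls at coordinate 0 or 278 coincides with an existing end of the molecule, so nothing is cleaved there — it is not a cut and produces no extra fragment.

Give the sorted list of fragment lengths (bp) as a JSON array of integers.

[4,5,6,6,6,6,7,7,7,7,7,9,9,9,10,10,10,11,11,12,12,13,14,15,16,22,27]

Site scan:
  UxaIII (TTGA, off=2): starts [20, 38, 67, 126] → cuts [22, 40, 69, 128]
  ZebIX (AGCGAC, off=4): starts [5, 32, 43, 85, 118, 152, 192, 202, 209, 215, 253, 268] → cuts [9, 36, 47, 89, 122, 156, 196, 206, 213, 219, 257, 272]
  VbrIII (CCGGT, off=5): starts [54, 73, 94, 101, 110, 130, 146, 163, 169, 225] → cuts [59, 78, 99, 106, 115, 135, 151, 168, 174, 230]

All cut coordinates (distinct, sorted): [9, 22, 36, 40, 47, 59, 69, 78, 89, 99, 106, 115, 122, 128, 135, 151, 156, 168, 174, 196, 206, 213, 219, 230, 257, 272]

Fragments:
  [0,9): 9 bp
  [9,22): 13 bp
  [22,36): 14 bp
  [36,40): 4 bp
  [40,47): 7 bp
  [47,59): 12 bp
  [59,69): 10 bp
  [69,78): 9 bp
  [78,89): 11 bp
  [89,99): 10 bp
  [99,106): 7 bp
  [106,115): 9 bp
  [115,122): 7 bp
  [122,128): 6 bp
  [128,135): 7 bp
  [135,151): 16 bp
  [151,156): 5 bp
  [156,168): 12 bp
  [168,174): 6 bp
  [174,196): 22 bp
  [196,206): 10 bp
  [206,213): 7 bp
  [213,219): 6 bp
  [219,230): 11 bp
  [230,257): 27 bp
  [257,272): 15 bp
  [272,278): 6 bp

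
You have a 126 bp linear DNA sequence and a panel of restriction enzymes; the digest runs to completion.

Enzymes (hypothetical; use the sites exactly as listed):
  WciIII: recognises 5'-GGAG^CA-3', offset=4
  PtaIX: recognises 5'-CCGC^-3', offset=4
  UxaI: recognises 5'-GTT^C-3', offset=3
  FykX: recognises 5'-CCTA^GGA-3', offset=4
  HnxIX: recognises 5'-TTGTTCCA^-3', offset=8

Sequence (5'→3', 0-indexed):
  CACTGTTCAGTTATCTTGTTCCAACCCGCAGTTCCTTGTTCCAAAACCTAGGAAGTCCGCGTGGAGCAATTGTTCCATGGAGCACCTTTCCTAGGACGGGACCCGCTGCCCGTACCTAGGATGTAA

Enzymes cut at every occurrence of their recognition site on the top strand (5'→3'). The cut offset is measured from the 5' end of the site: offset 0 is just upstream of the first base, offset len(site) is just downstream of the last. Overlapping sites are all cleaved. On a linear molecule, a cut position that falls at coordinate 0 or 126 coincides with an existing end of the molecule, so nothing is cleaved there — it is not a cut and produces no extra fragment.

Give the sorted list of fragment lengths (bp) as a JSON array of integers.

[3,3,3,4,5,6,6,7,7,7,8,8,10,11,12,13,13]

Site scan:
  WciIII GGAGCA/4: at [62, 78] ⇒ [66, 82]
  PtaIX CCGC/4: at [25, 56, 102] ⇒ [29, 60, 106]
  UxaI GTTC/3: at [4, 17, 30, 37, 71] ⇒ [7, 20, 33, 40, 74]
  FykX CCTAGGA/4: at [46, 89, 114] ⇒ [50, 93, 118]
  HnxIX TTGTTCCA/8: at [15, 35, 69] ⇒ [23, 43, 77]

Pooled cuts: [7, 20, 23, 29, 33, 40, 43, 50, 60, 66, 74, 77, 82, 93, 106, 118]

Fragments:
  [0,7): 7 bp
  [7,20): 13 bp
  [20,23): 3 bp
  [23,29): 6 bp
  [29,33): 4 bp
  [33,40): 7 bp
  [40,43): 3 bp
  [43,50): 7 bp
  [50,60): 10 bp
  [60,66): 6 bp
  [66,74): 8 bp
  [74,77): 3 bp
  [77,82): 5 bp
  [82,93): 11 bp
  [93,106): 13 bp
  [106,118): 12 bp
  [118,126): 8 bp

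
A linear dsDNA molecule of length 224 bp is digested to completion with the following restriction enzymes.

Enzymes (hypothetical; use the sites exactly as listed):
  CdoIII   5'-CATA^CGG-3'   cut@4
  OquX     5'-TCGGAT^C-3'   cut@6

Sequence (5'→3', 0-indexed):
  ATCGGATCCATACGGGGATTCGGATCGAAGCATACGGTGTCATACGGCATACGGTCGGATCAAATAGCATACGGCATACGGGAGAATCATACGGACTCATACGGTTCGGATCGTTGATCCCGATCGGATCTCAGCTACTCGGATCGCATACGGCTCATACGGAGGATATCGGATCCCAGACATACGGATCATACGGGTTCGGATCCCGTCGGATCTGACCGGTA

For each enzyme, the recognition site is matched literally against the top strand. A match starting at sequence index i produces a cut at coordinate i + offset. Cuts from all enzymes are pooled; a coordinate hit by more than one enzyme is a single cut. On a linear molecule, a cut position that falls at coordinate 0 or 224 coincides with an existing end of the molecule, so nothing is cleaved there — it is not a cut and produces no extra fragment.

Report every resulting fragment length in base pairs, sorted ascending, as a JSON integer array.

[5,6,7,7,7,9,9,9,9,10,10,10,10,10,10,11,11,13,13,15,15,18]

Site scan:
  CdoIII (CATACGG, off=4): starts [8, 30, 40, 47, 67, 74, 87, 97, 146, 155, 180, 189] → cuts [12, 34, 44, 51, 71, 78, 91, 101, 150, 159, 184, 193]
  OquX (TCGGATC, off=6): starts [1, 19, 54, 105, 123, 138, 168, 198, 208] → cuts [7, 25, 60, 111, 129, 144, 174, 204, 214]

Pooled cuts: [7, 12, 25, 34, 44, 51, 60, 71, 78, 91, 101, 111, 129, 144, 150, 159, 174, 184, 193, 204, 214]

Fragment lengths:
  [0,7): 7 bp
  [7,12): 5 bp
  [12,25): 13 bp
  [25,34): 9 bp
  [34,44): 10 bp
  [44,51): 7 bp
  [51,60): 9 bp
  [60,71): 11 bp
  [71,78): 7 bp
  [78,91): 13 bp
  [91,101): 10 bp
  [101,111): 10 bp
  [111,129): 18 bp
  [129,144): 15 bp
  [144,150): 6 bp
  [150,159): 9 bp
  [159,174): 15 bp
  [174,184): 10 bp
  [184,193): 9 bp
  [193,204): 11 bp
  [204,214): 10 bp
  [214,224): 10 bp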